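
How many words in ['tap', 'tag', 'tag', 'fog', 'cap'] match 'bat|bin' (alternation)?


Alternation 'bat|bin' matches either 'bat' or 'bin'.
Checking each word:
  'tap' -> no
  'tag' -> no
  'tag' -> no
  'fog' -> no
  'cap' -> no
Matches: []
Count: 0

0


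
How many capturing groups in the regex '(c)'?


To count capturing groups, count each '(' that starts a group.
Pattern: '(c)'
Walking through the pattern:
  Position 0: '(' -> group #1
Total capturing groups: 1

1


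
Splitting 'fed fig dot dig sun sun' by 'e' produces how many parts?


Splitting by 'e' breaks the string at each occurrence of the separator.
Text: 'fed fig dot dig sun sun'
Parts after split:
  Part 1: 'f'
  Part 2: 'd fig dot dig sun sun'
Total parts: 2

2


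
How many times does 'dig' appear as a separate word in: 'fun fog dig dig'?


Scanning each word for exact match 'dig':
  Word 1: 'fun' -> no
  Word 2: 'fog' -> no
  Word 3: 'dig' -> MATCH
  Word 4: 'dig' -> MATCH
Total matches: 2

2


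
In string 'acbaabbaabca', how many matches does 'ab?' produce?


Pattern 'ab?' matches 'a' optionally followed by 'b'.
String: 'acbaabbaabca'
Scanning left to right for 'a' then checking next char:
  Match 1: 'a' (a not followed by b)
  Match 2: 'a' (a not followed by b)
  Match 3: 'ab' (a followed by b)
  Match 4: 'a' (a not followed by b)
  Match 5: 'ab' (a followed by b)
  Match 6: 'a' (a not followed by b)
Total matches: 6

6


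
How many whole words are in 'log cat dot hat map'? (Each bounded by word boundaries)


Word boundaries (\b) mark the start/end of each word.
Text: 'log cat dot hat map'
Splitting by whitespace:
  Word 1: 'log'
  Word 2: 'cat'
  Word 3: 'dot'
  Word 4: 'hat'
  Word 5: 'map'
Total whole words: 5

5


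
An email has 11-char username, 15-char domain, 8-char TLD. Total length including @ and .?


An email address has format: username@domain.tld
Username length: 11
'@' character: 1
Domain length: 15
'.' character: 1
TLD length: 8
Total = 11 + 1 + 15 + 1 + 8 = 36

36


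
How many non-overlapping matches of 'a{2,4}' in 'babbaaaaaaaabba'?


Pattern 'a{2,4}' matches between 2 and 4 consecutive a's (greedy).
String: 'babbaaaaaaaabba'
Finding runs of a's and applying greedy matching:
  Run at pos 1: 'a' (length 1)
  Run at pos 4: 'aaaaaaaa' (length 8)
  Run at pos 14: 'a' (length 1)
Matches: ['aaaa', 'aaaa']
Count: 2

2


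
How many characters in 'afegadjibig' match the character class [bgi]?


Character class [bgi] matches any of: {b, g, i}
Scanning string 'afegadjibig' character by character:
  pos 0: 'a' -> no
  pos 1: 'f' -> no
  pos 2: 'e' -> no
  pos 3: 'g' -> MATCH
  pos 4: 'a' -> no
  pos 5: 'd' -> no
  pos 6: 'j' -> no
  pos 7: 'i' -> MATCH
  pos 8: 'b' -> MATCH
  pos 9: 'i' -> MATCH
  pos 10: 'g' -> MATCH
Total matches: 5

5


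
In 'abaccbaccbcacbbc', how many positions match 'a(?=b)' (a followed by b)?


Lookahead 'a(?=b)' matches 'a' only when followed by 'b'.
String: 'abaccbaccbcacbbc'
Checking each position where char is 'a':
  pos 0: 'a' -> MATCH (next='b')
  pos 2: 'a' -> no (next='c')
  pos 6: 'a' -> no (next='c')
  pos 11: 'a' -> no (next='c')
Matching positions: [0]
Count: 1

1


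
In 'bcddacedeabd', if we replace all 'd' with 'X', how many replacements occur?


re.sub('d', 'X', text) replaces every occurrence of 'd' with 'X'.
Text: 'bcddacedeabd'
Scanning for 'd':
  pos 2: 'd' -> replacement #1
  pos 3: 'd' -> replacement #2
  pos 7: 'd' -> replacement #3
  pos 11: 'd' -> replacement #4
Total replacements: 4

4


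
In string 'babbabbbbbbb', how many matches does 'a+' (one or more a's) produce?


Pattern 'a+' matches one or more consecutive a's.
String: 'babbabbbbbbb'
Scanning for runs of a:
  Match 1: 'a' (length 1)
  Match 2: 'a' (length 1)
Total matches: 2

2


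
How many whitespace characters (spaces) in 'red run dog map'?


\s matches whitespace characters (spaces, tabs, etc.).
Text: 'red run dog map'
This text has 4 words separated by spaces.
Number of spaces = number of words - 1 = 4 - 1 = 3

3


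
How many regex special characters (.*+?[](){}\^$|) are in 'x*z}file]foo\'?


Regex special characters are: . * + ? [ ] ( ) { } \ ^ $ |
Scanning 'x*z}file]foo\':
  pos 1: '*' -> SPECIAL
  pos 3: '}' -> SPECIAL
  pos 8: ']' -> SPECIAL
  pos 12: '\' -> SPECIAL
Special chars found: ['*', '}', ']', '\\']
Total: 4

4


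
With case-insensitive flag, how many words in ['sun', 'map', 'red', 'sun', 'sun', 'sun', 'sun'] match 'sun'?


Case-insensitive matching: compare each word's lowercase form to 'sun'.
  'sun' -> lower='sun' -> MATCH
  'map' -> lower='map' -> no
  'red' -> lower='red' -> no
  'sun' -> lower='sun' -> MATCH
  'sun' -> lower='sun' -> MATCH
  'sun' -> lower='sun' -> MATCH
  'sun' -> lower='sun' -> MATCH
Matches: ['sun', 'sun', 'sun', 'sun', 'sun']
Count: 5

5


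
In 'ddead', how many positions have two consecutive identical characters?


Looking for consecutive identical characters in 'ddead':
  pos 0-1: 'd' vs 'd' -> MATCH ('dd')
  pos 1-2: 'd' vs 'e' -> different
  pos 2-3: 'e' vs 'a' -> different
  pos 3-4: 'a' vs 'd' -> different
Consecutive identical pairs: ['dd']
Count: 1

1


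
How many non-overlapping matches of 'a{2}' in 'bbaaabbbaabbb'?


Pattern 'a{2}' matches exactly 2 consecutive a's (greedy, non-overlapping).
String: 'bbaaabbbaabbb'
Scanning for runs of a's:
  Run at pos 2: 'aaa' (length 3) -> 1 match(es)
  Run at pos 8: 'aa' (length 2) -> 1 match(es)
Matches found: ['aa', 'aa']
Total: 2

2


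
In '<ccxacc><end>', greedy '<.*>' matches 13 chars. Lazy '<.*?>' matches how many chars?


Greedy '<.*>' tries to match as MUCH as possible.
Lazy '<.*?>' tries to match as LITTLE as possible.

String: '<ccxacc><end>'
Greedy '<.*>' starts at first '<' and extends to the LAST '>': '<ccxacc><end>' (13 chars)
Lazy '<.*?>' starts at first '<' and stops at the FIRST '>': '<ccxacc>' (8 chars)

8


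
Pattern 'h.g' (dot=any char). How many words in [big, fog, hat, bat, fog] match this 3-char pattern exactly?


Pattern 'h.g' means: starts with 'h', any single char, ends with 'g'.
Checking each word (must be exactly 3 chars):
  'big' (len=3): no
  'fog' (len=3): no
  'hat' (len=3): no
  'bat' (len=3): no
  'fog' (len=3): no
Matching words: []
Total: 0

0


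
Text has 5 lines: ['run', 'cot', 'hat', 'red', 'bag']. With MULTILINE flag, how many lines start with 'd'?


With MULTILINE flag, ^ matches the start of each line.
Lines: ['run', 'cot', 'hat', 'red', 'bag']
Checking which lines start with 'd':
  Line 1: 'run' -> no
  Line 2: 'cot' -> no
  Line 3: 'hat' -> no
  Line 4: 'red' -> no
  Line 5: 'bag' -> no
Matching lines: []
Count: 0

0


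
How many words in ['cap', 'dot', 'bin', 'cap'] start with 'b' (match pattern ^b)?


Pattern ^b anchors to start of word. Check which words begin with 'b':
  'cap' -> no
  'dot' -> no
  'bin' -> MATCH (starts with 'b')
  'cap' -> no
Matching words: ['bin']
Count: 1

1


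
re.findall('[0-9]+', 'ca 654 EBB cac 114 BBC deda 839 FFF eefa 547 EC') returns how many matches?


Pattern '[0-9]+' finds one or more digits.
Text: 'ca 654 EBB cac 114 BBC deda 839 FFF eefa 547 EC'
Scanning for matches:
  Match 1: '654'
  Match 2: '114'
  Match 3: '839'
  Match 4: '547'
Total matches: 4

4


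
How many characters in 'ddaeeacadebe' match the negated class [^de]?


Negated class [^de] matches any char NOT in {d, e}
Scanning 'ddaeeacadebe':
  pos 0: 'd' -> no (excluded)
  pos 1: 'd' -> no (excluded)
  pos 2: 'a' -> MATCH
  pos 3: 'e' -> no (excluded)
  pos 4: 'e' -> no (excluded)
  pos 5: 'a' -> MATCH
  pos 6: 'c' -> MATCH
  pos 7: 'a' -> MATCH
  pos 8: 'd' -> no (excluded)
  pos 9: 'e' -> no (excluded)
  pos 10: 'b' -> MATCH
  pos 11: 'e' -> no (excluded)
Total matches: 5

5


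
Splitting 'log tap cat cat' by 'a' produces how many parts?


Splitting by 'a' breaks the string at each occurrence of the separator.
Text: 'log tap cat cat'
Parts after split:
  Part 1: 'log t'
  Part 2: 'p c'
  Part 3: 't c'
  Part 4: 't'
Total parts: 4

4


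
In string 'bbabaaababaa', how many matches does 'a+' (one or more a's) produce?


Pattern 'a+' matches one or more consecutive a's.
String: 'bbabaaababaa'
Scanning for runs of a:
  Match 1: 'a' (length 1)
  Match 2: 'aaa' (length 3)
  Match 3: 'a' (length 1)
  Match 4: 'aa' (length 2)
Total matches: 4

4


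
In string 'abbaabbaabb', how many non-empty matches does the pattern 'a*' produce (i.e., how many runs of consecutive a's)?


Pattern 'a*' matches zero or more a's. We want non-empty runs of consecutive a's.
String: 'abbaabbaabb'
Walking through the string to find runs of a's:
  Run 1: positions 0-0 -> 'a'
  Run 2: positions 3-4 -> 'aa'
  Run 3: positions 7-8 -> 'aa'
Non-empty runs found: ['a', 'aa', 'aa']
Count: 3

3


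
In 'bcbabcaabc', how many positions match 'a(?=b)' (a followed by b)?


Lookahead 'a(?=b)' matches 'a' only when followed by 'b'.
String: 'bcbabcaabc'
Checking each position where char is 'a':
  pos 3: 'a' -> MATCH (next='b')
  pos 6: 'a' -> no (next='a')
  pos 7: 'a' -> MATCH (next='b')
Matching positions: [3, 7]
Count: 2

2


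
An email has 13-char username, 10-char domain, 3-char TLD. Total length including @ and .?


An email address has format: username@domain.tld
Username length: 13
'@' character: 1
Domain length: 10
'.' character: 1
TLD length: 3
Total = 13 + 1 + 10 + 1 + 3 = 28

28


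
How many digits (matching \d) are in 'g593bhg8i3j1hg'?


\d matches any digit 0-9.
Scanning 'g593bhg8i3j1hg':
  pos 1: '5' -> DIGIT
  pos 2: '9' -> DIGIT
  pos 3: '3' -> DIGIT
  pos 7: '8' -> DIGIT
  pos 9: '3' -> DIGIT
  pos 11: '1' -> DIGIT
Digits found: ['5', '9', '3', '8', '3', '1']
Total: 6

6


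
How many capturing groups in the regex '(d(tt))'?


To count capturing groups, count each '(' that starts a group.
Pattern: '(d(tt))'
Walking through the pattern:
  Position 0: '(' -> group #1
  Position 2: '(' -> group #2
Total capturing groups: 2

2


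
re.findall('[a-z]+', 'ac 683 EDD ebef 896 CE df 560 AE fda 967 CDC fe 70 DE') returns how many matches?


Pattern '[a-z]+' finds one or more lowercase letters.
Text: 'ac 683 EDD ebef 896 CE df 560 AE fda 967 CDC fe 70 DE'
Scanning for matches:
  Match 1: 'ac'
  Match 2: 'ebef'
  Match 3: 'df'
  Match 4: 'fda'
  Match 5: 'fe'
Total matches: 5

5


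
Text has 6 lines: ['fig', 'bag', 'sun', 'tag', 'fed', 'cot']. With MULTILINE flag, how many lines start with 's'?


With MULTILINE flag, ^ matches the start of each line.
Lines: ['fig', 'bag', 'sun', 'tag', 'fed', 'cot']
Checking which lines start with 's':
  Line 1: 'fig' -> no
  Line 2: 'bag' -> no
  Line 3: 'sun' -> MATCH
  Line 4: 'tag' -> no
  Line 5: 'fed' -> no
  Line 6: 'cot' -> no
Matching lines: ['sun']
Count: 1

1


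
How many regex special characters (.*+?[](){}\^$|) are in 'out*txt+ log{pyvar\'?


Regex special characters are: . * + ? [ ] ( ) { } \ ^ $ |
Scanning 'out*txt+ log{pyvar\':
  pos 3: '*' -> SPECIAL
  pos 7: '+' -> SPECIAL
  pos 12: '{' -> SPECIAL
  pos 18: '\' -> SPECIAL
Special chars found: ['*', '+', '{', '\\']
Total: 4

4


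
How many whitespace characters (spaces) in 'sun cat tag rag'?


\s matches whitespace characters (spaces, tabs, etc.).
Text: 'sun cat tag rag'
This text has 4 words separated by spaces.
Number of spaces = number of words - 1 = 4 - 1 = 3

3


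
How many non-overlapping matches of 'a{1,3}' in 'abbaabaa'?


Pattern 'a{1,3}' matches between 1 and 3 consecutive a's (greedy).
String: 'abbaabaa'
Finding runs of a's and applying greedy matching:
  Run at pos 0: 'a' (length 1)
  Run at pos 3: 'aa' (length 2)
  Run at pos 6: 'aa' (length 2)
Matches: ['a', 'aa', 'aa']
Count: 3

3


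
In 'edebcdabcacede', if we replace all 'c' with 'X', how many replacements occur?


re.sub('c', 'X', text) replaces every occurrence of 'c' with 'X'.
Text: 'edebcdabcacede'
Scanning for 'c':
  pos 4: 'c' -> replacement #1
  pos 8: 'c' -> replacement #2
  pos 10: 'c' -> replacement #3
Total replacements: 3

3


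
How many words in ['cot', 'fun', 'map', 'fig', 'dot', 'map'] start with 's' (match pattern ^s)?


Pattern ^s anchors to start of word. Check which words begin with 's':
  'cot' -> no
  'fun' -> no
  'map' -> no
  'fig' -> no
  'dot' -> no
  'map' -> no
Matching words: []
Count: 0

0


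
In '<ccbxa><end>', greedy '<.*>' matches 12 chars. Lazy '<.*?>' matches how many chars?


Greedy '<.*>' tries to match as MUCH as possible.
Lazy '<.*?>' tries to match as LITTLE as possible.

String: '<ccbxa><end>'
Greedy '<.*>' starts at first '<' and extends to the LAST '>': '<ccbxa><end>' (12 chars)
Lazy '<.*?>' starts at first '<' and stops at the FIRST '>': '<ccbxa>' (7 chars)

7


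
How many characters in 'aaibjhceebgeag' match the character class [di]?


Character class [di] matches any of: {d, i}
Scanning string 'aaibjhceebgeag' character by character:
  pos 0: 'a' -> no
  pos 1: 'a' -> no
  pos 2: 'i' -> MATCH
  pos 3: 'b' -> no
  pos 4: 'j' -> no
  pos 5: 'h' -> no
  pos 6: 'c' -> no
  pos 7: 'e' -> no
  pos 8: 'e' -> no
  pos 9: 'b' -> no
  pos 10: 'g' -> no
  pos 11: 'e' -> no
  pos 12: 'a' -> no
  pos 13: 'g' -> no
Total matches: 1

1


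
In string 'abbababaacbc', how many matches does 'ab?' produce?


Pattern 'ab?' matches 'a' optionally followed by 'b'.
String: 'abbababaacbc'
Scanning left to right for 'a' then checking next char:
  Match 1: 'ab' (a followed by b)
  Match 2: 'ab' (a followed by b)
  Match 3: 'ab' (a followed by b)
  Match 4: 'a' (a not followed by b)
  Match 5: 'a' (a not followed by b)
Total matches: 5

5


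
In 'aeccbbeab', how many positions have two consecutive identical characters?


Looking for consecutive identical characters in 'aeccbbeab':
  pos 0-1: 'a' vs 'e' -> different
  pos 1-2: 'e' vs 'c' -> different
  pos 2-3: 'c' vs 'c' -> MATCH ('cc')
  pos 3-4: 'c' vs 'b' -> different
  pos 4-5: 'b' vs 'b' -> MATCH ('bb')
  pos 5-6: 'b' vs 'e' -> different
  pos 6-7: 'e' vs 'a' -> different
  pos 7-8: 'a' vs 'b' -> different
Consecutive identical pairs: ['cc', 'bb']
Count: 2

2


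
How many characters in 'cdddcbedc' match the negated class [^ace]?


Negated class [^ace] matches any char NOT in {a, c, e}
Scanning 'cdddcbedc':
  pos 0: 'c' -> no (excluded)
  pos 1: 'd' -> MATCH
  pos 2: 'd' -> MATCH
  pos 3: 'd' -> MATCH
  pos 4: 'c' -> no (excluded)
  pos 5: 'b' -> MATCH
  pos 6: 'e' -> no (excluded)
  pos 7: 'd' -> MATCH
  pos 8: 'c' -> no (excluded)
Total matches: 5

5


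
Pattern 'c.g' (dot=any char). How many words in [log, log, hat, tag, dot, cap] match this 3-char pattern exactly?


Pattern 'c.g' means: starts with 'c', any single char, ends with 'g'.
Checking each word (must be exactly 3 chars):
  'log' (len=3): no
  'log' (len=3): no
  'hat' (len=3): no
  'tag' (len=3): no
  'dot' (len=3): no
  'cap' (len=3): no
Matching words: []
Total: 0

0


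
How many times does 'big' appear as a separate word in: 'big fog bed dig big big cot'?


Scanning each word for exact match 'big':
  Word 1: 'big' -> MATCH
  Word 2: 'fog' -> no
  Word 3: 'bed' -> no
  Word 4: 'dig' -> no
  Word 5: 'big' -> MATCH
  Word 6: 'big' -> MATCH
  Word 7: 'cot' -> no
Total matches: 3

3


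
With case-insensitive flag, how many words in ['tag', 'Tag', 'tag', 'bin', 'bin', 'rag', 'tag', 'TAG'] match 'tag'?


Case-insensitive matching: compare each word's lowercase form to 'tag'.
  'tag' -> lower='tag' -> MATCH
  'Tag' -> lower='tag' -> MATCH
  'tag' -> lower='tag' -> MATCH
  'bin' -> lower='bin' -> no
  'bin' -> lower='bin' -> no
  'rag' -> lower='rag' -> no
  'tag' -> lower='tag' -> MATCH
  'TAG' -> lower='tag' -> MATCH
Matches: ['tag', 'Tag', 'tag', 'tag', 'TAG']
Count: 5

5


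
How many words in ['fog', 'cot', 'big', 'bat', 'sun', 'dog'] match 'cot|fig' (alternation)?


Alternation 'cot|fig' matches either 'cot' or 'fig'.
Checking each word:
  'fog' -> no
  'cot' -> MATCH
  'big' -> no
  'bat' -> no
  'sun' -> no
  'dog' -> no
Matches: ['cot']
Count: 1

1


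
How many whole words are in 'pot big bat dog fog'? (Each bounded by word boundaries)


Word boundaries (\b) mark the start/end of each word.
Text: 'pot big bat dog fog'
Splitting by whitespace:
  Word 1: 'pot'
  Word 2: 'big'
  Word 3: 'bat'
  Word 4: 'dog'
  Word 5: 'fog'
Total whole words: 5

5


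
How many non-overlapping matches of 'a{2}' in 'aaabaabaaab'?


Pattern 'a{2}' matches exactly 2 consecutive a's (greedy, non-overlapping).
String: 'aaabaabaaab'
Scanning for runs of a's:
  Run at pos 0: 'aaa' (length 3) -> 1 match(es)
  Run at pos 4: 'aa' (length 2) -> 1 match(es)
  Run at pos 7: 'aaa' (length 3) -> 1 match(es)
Matches found: ['aa', 'aa', 'aa']
Total: 3

3


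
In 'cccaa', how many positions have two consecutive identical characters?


Looking for consecutive identical characters in 'cccaa':
  pos 0-1: 'c' vs 'c' -> MATCH ('cc')
  pos 1-2: 'c' vs 'c' -> MATCH ('cc')
  pos 2-3: 'c' vs 'a' -> different
  pos 3-4: 'a' vs 'a' -> MATCH ('aa')
Consecutive identical pairs: ['cc', 'cc', 'aa']
Count: 3

3


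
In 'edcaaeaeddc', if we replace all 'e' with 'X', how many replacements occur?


re.sub('e', 'X', text) replaces every occurrence of 'e' with 'X'.
Text: 'edcaaeaeddc'
Scanning for 'e':
  pos 0: 'e' -> replacement #1
  pos 5: 'e' -> replacement #2
  pos 7: 'e' -> replacement #3
Total replacements: 3

3


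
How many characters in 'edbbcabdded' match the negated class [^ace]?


Negated class [^ace] matches any char NOT in {a, c, e}
Scanning 'edbbcabdded':
  pos 0: 'e' -> no (excluded)
  pos 1: 'd' -> MATCH
  pos 2: 'b' -> MATCH
  pos 3: 'b' -> MATCH
  pos 4: 'c' -> no (excluded)
  pos 5: 'a' -> no (excluded)
  pos 6: 'b' -> MATCH
  pos 7: 'd' -> MATCH
  pos 8: 'd' -> MATCH
  pos 9: 'e' -> no (excluded)
  pos 10: 'd' -> MATCH
Total matches: 7

7


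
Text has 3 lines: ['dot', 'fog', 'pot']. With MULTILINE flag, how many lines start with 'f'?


With MULTILINE flag, ^ matches the start of each line.
Lines: ['dot', 'fog', 'pot']
Checking which lines start with 'f':
  Line 1: 'dot' -> no
  Line 2: 'fog' -> MATCH
  Line 3: 'pot' -> no
Matching lines: ['fog']
Count: 1

1


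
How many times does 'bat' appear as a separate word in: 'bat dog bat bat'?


Scanning each word for exact match 'bat':
  Word 1: 'bat' -> MATCH
  Word 2: 'dog' -> no
  Word 3: 'bat' -> MATCH
  Word 4: 'bat' -> MATCH
Total matches: 3

3


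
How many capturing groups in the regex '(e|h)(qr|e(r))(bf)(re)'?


To count capturing groups, count each '(' that starts a group.
Pattern: '(e|h)(qr|e(r))(bf)(re)'
Walking through the pattern:
  Position 0: '(' -> group #1
  Position 5: '(' -> group #2
  Position 10: '(' -> group #3
  Position 14: '(' -> group #4
  Position 18: '(' -> group #5
Total capturing groups: 5

5


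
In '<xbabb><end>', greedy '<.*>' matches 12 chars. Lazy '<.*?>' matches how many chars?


Greedy '<.*>' tries to match as MUCH as possible.
Lazy '<.*?>' tries to match as LITTLE as possible.

String: '<xbabb><end>'
Greedy '<.*>' starts at first '<' and extends to the LAST '>': '<xbabb><end>' (12 chars)
Lazy '<.*?>' starts at first '<' and stops at the FIRST '>': '<xbabb>' (7 chars)

7


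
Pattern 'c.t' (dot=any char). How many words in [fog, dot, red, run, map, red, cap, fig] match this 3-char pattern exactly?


Pattern 'c.t' means: starts with 'c', any single char, ends with 't'.
Checking each word (must be exactly 3 chars):
  'fog' (len=3): no
  'dot' (len=3): no
  'red' (len=3): no
  'run' (len=3): no
  'map' (len=3): no
  'red' (len=3): no
  'cap' (len=3): no
  'fig' (len=3): no
Matching words: []
Total: 0

0


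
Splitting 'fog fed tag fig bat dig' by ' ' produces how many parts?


Splitting by ' ' breaks the string at each occurrence of the separator.
Text: 'fog fed tag fig bat dig'
Parts after split:
  Part 1: 'fog'
  Part 2: 'fed'
  Part 3: 'tag'
  Part 4: 'fig'
  Part 5: 'bat'
  Part 6: 'dig'
Total parts: 6

6


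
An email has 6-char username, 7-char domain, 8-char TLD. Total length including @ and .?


An email address has format: username@domain.tld
Username length: 6
'@' character: 1
Domain length: 7
'.' character: 1
TLD length: 8
Total = 6 + 1 + 7 + 1 + 8 = 23

23


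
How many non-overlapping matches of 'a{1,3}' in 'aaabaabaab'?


Pattern 'a{1,3}' matches between 1 and 3 consecutive a's (greedy).
String: 'aaabaabaab'
Finding runs of a's and applying greedy matching:
  Run at pos 0: 'aaa' (length 3)
  Run at pos 4: 'aa' (length 2)
  Run at pos 7: 'aa' (length 2)
Matches: ['aaa', 'aa', 'aa']
Count: 3

3


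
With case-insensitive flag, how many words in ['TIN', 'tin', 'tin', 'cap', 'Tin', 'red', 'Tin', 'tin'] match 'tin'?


Case-insensitive matching: compare each word's lowercase form to 'tin'.
  'TIN' -> lower='tin' -> MATCH
  'tin' -> lower='tin' -> MATCH
  'tin' -> lower='tin' -> MATCH
  'cap' -> lower='cap' -> no
  'Tin' -> lower='tin' -> MATCH
  'red' -> lower='red' -> no
  'Tin' -> lower='tin' -> MATCH
  'tin' -> lower='tin' -> MATCH
Matches: ['TIN', 'tin', 'tin', 'Tin', 'Tin', 'tin']
Count: 6

6


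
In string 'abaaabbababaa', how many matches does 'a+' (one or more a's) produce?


Pattern 'a+' matches one or more consecutive a's.
String: 'abaaabbababaa'
Scanning for runs of a:
  Match 1: 'a' (length 1)
  Match 2: 'aaa' (length 3)
  Match 3: 'a' (length 1)
  Match 4: 'a' (length 1)
  Match 5: 'aa' (length 2)
Total matches: 5

5


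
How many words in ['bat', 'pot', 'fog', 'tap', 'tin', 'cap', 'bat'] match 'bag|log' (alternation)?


Alternation 'bag|log' matches either 'bag' or 'log'.
Checking each word:
  'bat' -> no
  'pot' -> no
  'fog' -> no
  'tap' -> no
  'tin' -> no
  'cap' -> no
  'bat' -> no
Matches: []
Count: 0

0


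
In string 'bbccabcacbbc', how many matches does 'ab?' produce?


Pattern 'ab?' matches 'a' optionally followed by 'b'.
String: 'bbccabcacbbc'
Scanning left to right for 'a' then checking next char:
  Match 1: 'ab' (a followed by b)
  Match 2: 'a' (a not followed by b)
Total matches: 2

2


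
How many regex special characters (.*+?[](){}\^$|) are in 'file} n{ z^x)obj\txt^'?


Regex special characters are: . * + ? [ ] ( ) { } \ ^ $ |
Scanning 'file} n{ z^x)obj\txt^':
  pos 4: '}' -> SPECIAL
  pos 7: '{' -> SPECIAL
  pos 10: '^' -> SPECIAL
  pos 12: ')' -> SPECIAL
  pos 16: '\' -> SPECIAL
  pos 20: '^' -> SPECIAL
Special chars found: ['}', '{', '^', ')', '\\', '^']
Total: 6

6


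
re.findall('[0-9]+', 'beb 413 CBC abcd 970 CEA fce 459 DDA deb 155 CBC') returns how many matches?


Pattern '[0-9]+' finds one or more digits.
Text: 'beb 413 CBC abcd 970 CEA fce 459 DDA deb 155 CBC'
Scanning for matches:
  Match 1: '413'
  Match 2: '970'
  Match 3: '459'
  Match 4: '155'
Total matches: 4

4


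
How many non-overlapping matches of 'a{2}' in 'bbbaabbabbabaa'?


Pattern 'a{2}' matches exactly 2 consecutive a's (greedy, non-overlapping).
String: 'bbbaabbabbabaa'
Scanning for runs of a's:
  Run at pos 3: 'aa' (length 2) -> 1 match(es)
  Run at pos 7: 'a' (length 1) -> 0 match(es)
  Run at pos 10: 'a' (length 1) -> 0 match(es)
  Run at pos 12: 'aa' (length 2) -> 1 match(es)
Matches found: ['aa', 'aa']
Total: 2

2


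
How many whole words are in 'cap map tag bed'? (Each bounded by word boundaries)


Word boundaries (\b) mark the start/end of each word.
Text: 'cap map tag bed'
Splitting by whitespace:
  Word 1: 'cap'
  Word 2: 'map'
  Word 3: 'tag'
  Word 4: 'bed'
Total whole words: 4

4


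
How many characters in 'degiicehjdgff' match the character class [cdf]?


Character class [cdf] matches any of: {c, d, f}
Scanning string 'degiicehjdgff' character by character:
  pos 0: 'd' -> MATCH
  pos 1: 'e' -> no
  pos 2: 'g' -> no
  pos 3: 'i' -> no
  pos 4: 'i' -> no
  pos 5: 'c' -> MATCH
  pos 6: 'e' -> no
  pos 7: 'h' -> no
  pos 8: 'j' -> no
  pos 9: 'd' -> MATCH
  pos 10: 'g' -> no
  pos 11: 'f' -> MATCH
  pos 12: 'f' -> MATCH
Total matches: 5

5


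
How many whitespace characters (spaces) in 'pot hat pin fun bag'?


\s matches whitespace characters (spaces, tabs, etc.).
Text: 'pot hat pin fun bag'
This text has 5 words separated by spaces.
Number of spaces = number of words - 1 = 5 - 1 = 4

4


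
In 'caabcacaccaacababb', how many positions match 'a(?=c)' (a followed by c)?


Lookahead 'a(?=c)' matches 'a' only when followed by 'c'.
String: 'caabcacaccaacababb'
Checking each position where char is 'a':
  pos 1: 'a' -> no (next='a')
  pos 2: 'a' -> no (next='b')
  pos 5: 'a' -> MATCH (next='c')
  pos 7: 'a' -> MATCH (next='c')
  pos 10: 'a' -> no (next='a')
  pos 11: 'a' -> MATCH (next='c')
  pos 13: 'a' -> no (next='b')
  pos 15: 'a' -> no (next='b')
Matching positions: [5, 7, 11]
Count: 3

3


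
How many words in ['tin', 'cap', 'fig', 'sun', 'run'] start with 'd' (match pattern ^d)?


Pattern ^d anchors to start of word. Check which words begin with 'd':
  'tin' -> no
  'cap' -> no
  'fig' -> no
  'sun' -> no
  'run' -> no
Matching words: []
Count: 0

0


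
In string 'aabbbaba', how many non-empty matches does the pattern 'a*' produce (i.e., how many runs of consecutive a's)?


Pattern 'a*' matches zero or more a's. We want non-empty runs of consecutive a's.
String: 'aabbbaba'
Walking through the string to find runs of a's:
  Run 1: positions 0-1 -> 'aa'
  Run 2: positions 5-5 -> 'a'
  Run 3: positions 7-7 -> 'a'
Non-empty runs found: ['aa', 'a', 'a']
Count: 3

3


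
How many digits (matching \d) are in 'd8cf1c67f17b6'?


\d matches any digit 0-9.
Scanning 'd8cf1c67f17b6':
  pos 1: '8' -> DIGIT
  pos 4: '1' -> DIGIT
  pos 6: '6' -> DIGIT
  pos 7: '7' -> DIGIT
  pos 9: '1' -> DIGIT
  pos 10: '7' -> DIGIT
  pos 12: '6' -> DIGIT
Digits found: ['8', '1', '6', '7', '1', '7', '6']
Total: 7

7


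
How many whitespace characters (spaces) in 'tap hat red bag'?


\s matches whitespace characters (spaces, tabs, etc.).
Text: 'tap hat red bag'
This text has 4 words separated by spaces.
Number of spaces = number of words - 1 = 4 - 1 = 3

3


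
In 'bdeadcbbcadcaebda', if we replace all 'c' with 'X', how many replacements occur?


re.sub('c', 'X', text) replaces every occurrence of 'c' with 'X'.
Text: 'bdeadcbbcadcaebda'
Scanning for 'c':
  pos 5: 'c' -> replacement #1
  pos 8: 'c' -> replacement #2
  pos 11: 'c' -> replacement #3
Total replacements: 3

3


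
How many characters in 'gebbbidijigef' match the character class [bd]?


Character class [bd] matches any of: {b, d}
Scanning string 'gebbbidijigef' character by character:
  pos 0: 'g' -> no
  pos 1: 'e' -> no
  pos 2: 'b' -> MATCH
  pos 3: 'b' -> MATCH
  pos 4: 'b' -> MATCH
  pos 5: 'i' -> no
  pos 6: 'd' -> MATCH
  pos 7: 'i' -> no
  pos 8: 'j' -> no
  pos 9: 'i' -> no
  pos 10: 'g' -> no
  pos 11: 'e' -> no
  pos 12: 'f' -> no
Total matches: 4

4


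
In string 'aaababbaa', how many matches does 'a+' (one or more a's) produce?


Pattern 'a+' matches one or more consecutive a's.
String: 'aaababbaa'
Scanning for runs of a:
  Match 1: 'aaa' (length 3)
  Match 2: 'a' (length 1)
  Match 3: 'aa' (length 2)
Total matches: 3

3


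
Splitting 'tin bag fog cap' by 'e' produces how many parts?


Splitting by 'e' breaks the string at each occurrence of the separator.
Text: 'tin bag fog cap'
Parts after split:
  Part 1: 'tin bag fog cap'
Total parts: 1

1


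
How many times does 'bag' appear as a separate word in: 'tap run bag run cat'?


Scanning each word for exact match 'bag':
  Word 1: 'tap' -> no
  Word 2: 'run' -> no
  Word 3: 'bag' -> MATCH
  Word 4: 'run' -> no
  Word 5: 'cat' -> no
Total matches: 1

1


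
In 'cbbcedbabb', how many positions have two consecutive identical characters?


Looking for consecutive identical characters in 'cbbcedbabb':
  pos 0-1: 'c' vs 'b' -> different
  pos 1-2: 'b' vs 'b' -> MATCH ('bb')
  pos 2-3: 'b' vs 'c' -> different
  pos 3-4: 'c' vs 'e' -> different
  pos 4-5: 'e' vs 'd' -> different
  pos 5-6: 'd' vs 'b' -> different
  pos 6-7: 'b' vs 'a' -> different
  pos 7-8: 'a' vs 'b' -> different
  pos 8-9: 'b' vs 'b' -> MATCH ('bb')
Consecutive identical pairs: ['bb', 'bb']
Count: 2

2


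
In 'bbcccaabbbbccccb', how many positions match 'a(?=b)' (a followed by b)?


Lookahead 'a(?=b)' matches 'a' only when followed by 'b'.
String: 'bbcccaabbbbccccb'
Checking each position where char is 'a':
  pos 5: 'a' -> no (next='a')
  pos 6: 'a' -> MATCH (next='b')
Matching positions: [6]
Count: 1

1


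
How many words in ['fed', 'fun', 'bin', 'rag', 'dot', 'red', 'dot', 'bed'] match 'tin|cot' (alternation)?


Alternation 'tin|cot' matches either 'tin' or 'cot'.
Checking each word:
  'fed' -> no
  'fun' -> no
  'bin' -> no
  'rag' -> no
  'dot' -> no
  'red' -> no
  'dot' -> no
  'bed' -> no
Matches: []
Count: 0

0


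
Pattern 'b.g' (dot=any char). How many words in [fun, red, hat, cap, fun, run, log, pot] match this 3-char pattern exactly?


Pattern 'b.g' means: starts with 'b', any single char, ends with 'g'.
Checking each word (must be exactly 3 chars):
  'fun' (len=3): no
  'red' (len=3): no
  'hat' (len=3): no
  'cap' (len=3): no
  'fun' (len=3): no
  'run' (len=3): no
  'log' (len=3): no
  'pot' (len=3): no
Matching words: []
Total: 0

0


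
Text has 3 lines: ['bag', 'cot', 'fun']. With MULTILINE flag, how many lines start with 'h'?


With MULTILINE flag, ^ matches the start of each line.
Lines: ['bag', 'cot', 'fun']
Checking which lines start with 'h':
  Line 1: 'bag' -> no
  Line 2: 'cot' -> no
  Line 3: 'fun' -> no
Matching lines: []
Count: 0

0


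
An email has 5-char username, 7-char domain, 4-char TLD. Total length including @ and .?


An email address has format: username@domain.tld
Username length: 5
'@' character: 1
Domain length: 7
'.' character: 1
TLD length: 4
Total = 5 + 1 + 7 + 1 + 4 = 18

18


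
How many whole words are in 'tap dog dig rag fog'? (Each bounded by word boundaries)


Word boundaries (\b) mark the start/end of each word.
Text: 'tap dog dig rag fog'
Splitting by whitespace:
  Word 1: 'tap'
  Word 2: 'dog'
  Word 3: 'dig'
  Word 4: 'rag'
  Word 5: 'fog'
Total whole words: 5

5


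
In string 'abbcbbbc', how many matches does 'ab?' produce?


Pattern 'ab?' matches 'a' optionally followed by 'b'.
String: 'abbcbbbc'
Scanning left to right for 'a' then checking next char:
  Match 1: 'ab' (a followed by b)
Total matches: 1

1


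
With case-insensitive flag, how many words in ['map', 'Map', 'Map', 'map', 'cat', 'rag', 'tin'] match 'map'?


Case-insensitive matching: compare each word's lowercase form to 'map'.
  'map' -> lower='map' -> MATCH
  'Map' -> lower='map' -> MATCH
  'Map' -> lower='map' -> MATCH
  'map' -> lower='map' -> MATCH
  'cat' -> lower='cat' -> no
  'rag' -> lower='rag' -> no
  'tin' -> lower='tin' -> no
Matches: ['map', 'Map', 'Map', 'map']
Count: 4

4


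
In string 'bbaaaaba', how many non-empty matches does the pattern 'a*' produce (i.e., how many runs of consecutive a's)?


Pattern 'a*' matches zero or more a's. We want non-empty runs of consecutive a's.
String: 'bbaaaaba'
Walking through the string to find runs of a's:
  Run 1: positions 2-5 -> 'aaaa'
  Run 2: positions 7-7 -> 'a'
Non-empty runs found: ['aaaa', 'a']
Count: 2

2


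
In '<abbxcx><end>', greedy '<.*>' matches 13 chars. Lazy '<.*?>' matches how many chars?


Greedy '<.*>' tries to match as MUCH as possible.
Lazy '<.*?>' tries to match as LITTLE as possible.

String: '<abbxcx><end>'
Greedy '<.*>' starts at first '<' and extends to the LAST '>': '<abbxcx><end>' (13 chars)
Lazy '<.*?>' starts at first '<' and stops at the FIRST '>': '<abbxcx>' (8 chars)

8


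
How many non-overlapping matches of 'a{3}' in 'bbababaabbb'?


Pattern 'a{3}' matches exactly 3 consecutive a's (greedy, non-overlapping).
String: 'bbababaabbb'
Scanning for runs of a's:
  Run at pos 2: 'a' (length 1) -> 0 match(es)
  Run at pos 4: 'a' (length 1) -> 0 match(es)
  Run at pos 6: 'aa' (length 2) -> 0 match(es)
Matches found: []
Total: 0

0


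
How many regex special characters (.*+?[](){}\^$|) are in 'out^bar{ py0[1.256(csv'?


Regex special characters are: . * + ? [ ] ( ) { } \ ^ $ |
Scanning 'out^bar{ py0[1.256(csv':
  pos 3: '^' -> SPECIAL
  pos 7: '{' -> SPECIAL
  pos 12: '[' -> SPECIAL
  pos 14: '.' -> SPECIAL
  pos 18: '(' -> SPECIAL
Special chars found: ['^', '{', '[', '.', '(']
Total: 5

5


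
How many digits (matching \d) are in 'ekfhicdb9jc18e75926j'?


\d matches any digit 0-9.
Scanning 'ekfhicdb9jc18e75926j':
  pos 8: '9' -> DIGIT
  pos 11: '1' -> DIGIT
  pos 12: '8' -> DIGIT
  pos 14: '7' -> DIGIT
  pos 15: '5' -> DIGIT
  pos 16: '9' -> DIGIT
  pos 17: '2' -> DIGIT
  pos 18: '6' -> DIGIT
Digits found: ['9', '1', '8', '7', '5', '9', '2', '6']
Total: 8

8


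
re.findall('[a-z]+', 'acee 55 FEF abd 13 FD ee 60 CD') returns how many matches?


Pattern '[a-z]+' finds one or more lowercase letters.
Text: 'acee 55 FEF abd 13 FD ee 60 CD'
Scanning for matches:
  Match 1: 'acee'
  Match 2: 'abd'
  Match 3: 'ee'
Total matches: 3

3


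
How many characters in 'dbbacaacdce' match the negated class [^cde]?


Negated class [^cde] matches any char NOT in {c, d, e}
Scanning 'dbbacaacdce':
  pos 0: 'd' -> no (excluded)
  pos 1: 'b' -> MATCH
  pos 2: 'b' -> MATCH
  pos 3: 'a' -> MATCH
  pos 4: 'c' -> no (excluded)
  pos 5: 'a' -> MATCH
  pos 6: 'a' -> MATCH
  pos 7: 'c' -> no (excluded)
  pos 8: 'd' -> no (excluded)
  pos 9: 'c' -> no (excluded)
  pos 10: 'e' -> no (excluded)
Total matches: 5

5


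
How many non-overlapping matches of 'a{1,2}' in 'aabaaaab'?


Pattern 'a{1,2}' matches between 1 and 2 consecutive a's (greedy).
String: 'aabaaaab'
Finding runs of a's and applying greedy matching:
  Run at pos 0: 'aa' (length 2)
  Run at pos 3: 'aaaa' (length 4)
Matches: ['aa', 'aa', 'aa']
Count: 3

3


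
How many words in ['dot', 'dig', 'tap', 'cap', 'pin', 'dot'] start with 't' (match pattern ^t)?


Pattern ^t anchors to start of word. Check which words begin with 't':
  'dot' -> no
  'dig' -> no
  'tap' -> MATCH (starts with 't')
  'cap' -> no
  'pin' -> no
  'dot' -> no
Matching words: ['tap']
Count: 1

1


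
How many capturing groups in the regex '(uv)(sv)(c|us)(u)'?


To count capturing groups, count each '(' that starts a group.
Pattern: '(uv)(sv)(c|us)(u)'
Walking through the pattern:
  Position 0: '(' -> group #1
  Position 4: '(' -> group #2
  Position 8: '(' -> group #3
  Position 14: '(' -> group #4
Total capturing groups: 4

4


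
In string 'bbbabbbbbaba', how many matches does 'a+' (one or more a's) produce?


Pattern 'a+' matches one or more consecutive a's.
String: 'bbbabbbbbaba'
Scanning for runs of a:
  Match 1: 'a' (length 1)
  Match 2: 'a' (length 1)
  Match 3: 'a' (length 1)
Total matches: 3

3


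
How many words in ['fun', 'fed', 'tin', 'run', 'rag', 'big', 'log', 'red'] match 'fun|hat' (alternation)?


Alternation 'fun|hat' matches either 'fun' or 'hat'.
Checking each word:
  'fun' -> MATCH
  'fed' -> no
  'tin' -> no
  'run' -> no
  'rag' -> no
  'big' -> no
  'log' -> no
  'red' -> no
Matches: ['fun']
Count: 1

1


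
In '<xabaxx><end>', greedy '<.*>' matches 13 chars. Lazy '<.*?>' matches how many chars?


Greedy '<.*>' tries to match as MUCH as possible.
Lazy '<.*?>' tries to match as LITTLE as possible.

String: '<xabaxx><end>'
Greedy '<.*>' starts at first '<' and extends to the LAST '>': '<xabaxx><end>' (13 chars)
Lazy '<.*?>' starts at first '<' and stops at the FIRST '>': '<xabaxx>' (8 chars)

8


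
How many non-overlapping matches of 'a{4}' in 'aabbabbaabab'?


Pattern 'a{4}' matches exactly 4 consecutive a's (greedy, non-overlapping).
String: 'aabbabbaabab'
Scanning for runs of a's:
  Run at pos 0: 'aa' (length 2) -> 0 match(es)
  Run at pos 4: 'a' (length 1) -> 0 match(es)
  Run at pos 7: 'aa' (length 2) -> 0 match(es)
  Run at pos 10: 'a' (length 1) -> 0 match(es)
Matches found: []
Total: 0

0


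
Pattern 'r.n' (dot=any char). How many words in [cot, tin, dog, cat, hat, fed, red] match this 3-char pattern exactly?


Pattern 'r.n' means: starts with 'r', any single char, ends with 'n'.
Checking each word (must be exactly 3 chars):
  'cot' (len=3): no
  'tin' (len=3): no
  'dog' (len=3): no
  'cat' (len=3): no
  'hat' (len=3): no
  'fed' (len=3): no
  'red' (len=3): no
Matching words: []
Total: 0

0


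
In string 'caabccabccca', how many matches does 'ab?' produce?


Pattern 'ab?' matches 'a' optionally followed by 'b'.
String: 'caabccabccca'
Scanning left to right for 'a' then checking next char:
  Match 1: 'a' (a not followed by b)
  Match 2: 'ab' (a followed by b)
  Match 3: 'ab' (a followed by b)
  Match 4: 'a' (a not followed by b)
Total matches: 4

4


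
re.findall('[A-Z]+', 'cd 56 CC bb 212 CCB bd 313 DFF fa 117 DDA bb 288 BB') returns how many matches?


Pattern '[A-Z]+' finds one or more uppercase letters.
Text: 'cd 56 CC bb 212 CCB bd 313 DFF fa 117 DDA bb 288 BB'
Scanning for matches:
  Match 1: 'CC'
  Match 2: 'CCB'
  Match 3: 'DFF'
  Match 4: 'DDA'
  Match 5: 'BB'
Total matches: 5

5


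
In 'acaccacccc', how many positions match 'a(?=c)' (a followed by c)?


Lookahead 'a(?=c)' matches 'a' only when followed by 'c'.
String: 'acaccacccc'
Checking each position where char is 'a':
  pos 0: 'a' -> MATCH (next='c')
  pos 2: 'a' -> MATCH (next='c')
  pos 5: 'a' -> MATCH (next='c')
Matching positions: [0, 2, 5]
Count: 3

3


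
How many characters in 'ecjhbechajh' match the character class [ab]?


Character class [ab] matches any of: {a, b}
Scanning string 'ecjhbechajh' character by character:
  pos 0: 'e' -> no
  pos 1: 'c' -> no
  pos 2: 'j' -> no
  pos 3: 'h' -> no
  pos 4: 'b' -> MATCH
  pos 5: 'e' -> no
  pos 6: 'c' -> no
  pos 7: 'h' -> no
  pos 8: 'a' -> MATCH
  pos 9: 'j' -> no
  pos 10: 'h' -> no
Total matches: 2

2


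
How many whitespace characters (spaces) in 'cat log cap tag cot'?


\s matches whitespace characters (spaces, tabs, etc.).
Text: 'cat log cap tag cot'
This text has 5 words separated by spaces.
Number of spaces = number of words - 1 = 5 - 1 = 4

4


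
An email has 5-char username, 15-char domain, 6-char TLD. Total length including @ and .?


An email address has format: username@domain.tld
Username length: 5
'@' character: 1
Domain length: 15
'.' character: 1
TLD length: 6
Total = 5 + 1 + 15 + 1 + 6 = 28

28


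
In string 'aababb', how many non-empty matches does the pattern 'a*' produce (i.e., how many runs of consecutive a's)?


Pattern 'a*' matches zero or more a's. We want non-empty runs of consecutive a's.
String: 'aababb'
Walking through the string to find runs of a's:
  Run 1: positions 0-1 -> 'aa'
  Run 2: positions 3-3 -> 'a'
Non-empty runs found: ['aa', 'a']
Count: 2

2


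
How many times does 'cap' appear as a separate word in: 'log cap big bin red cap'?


Scanning each word for exact match 'cap':
  Word 1: 'log' -> no
  Word 2: 'cap' -> MATCH
  Word 3: 'big' -> no
  Word 4: 'bin' -> no
  Word 5: 'red' -> no
  Word 6: 'cap' -> MATCH
Total matches: 2

2


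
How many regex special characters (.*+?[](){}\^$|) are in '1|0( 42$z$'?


Regex special characters are: . * + ? [ ] ( ) { } \ ^ $ |
Scanning '1|0( 42$z$':
  pos 1: '|' -> SPECIAL
  pos 3: '(' -> SPECIAL
  pos 7: '$' -> SPECIAL
  pos 9: '$' -> SPECIAL
Special chars found: ['|', '(', '$', '$']
Total: 4

4


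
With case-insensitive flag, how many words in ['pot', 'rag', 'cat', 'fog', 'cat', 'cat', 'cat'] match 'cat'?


Case-insensitive matching: compare each word's lowercase form to 'cat'.
  'pot' -> lower='pot' -> no
  'rag' -> lower='rag' -> no
  'cat' -> lower='cat' -> MATCH
  'fog' -> lower='fog' -> no
  'cat' -> lower='cat' -> MATCH
  'cat' -> lower='cat' -> MATCH
  'cat' -> lower='cat' -> MATCH
Matches: ['cat', 'cat', 'cat', 'cat']
Count: 4

4


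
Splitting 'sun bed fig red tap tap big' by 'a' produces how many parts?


Splitting by 'a' breaks the string at each occurrence of the separator.
Text: 'sun bed fig red tap tap big'
Parts after split:
  Part 1: 'sun bed fig red t'
  Part 2: 'p t'
  Part 3: 'p big'
Total parts: 3

3


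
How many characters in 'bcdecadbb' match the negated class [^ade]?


Negated class [^ade] matches any char NOT in {a, d, e}
Scanning 'bcdecadbb':
  pos 0: 'b' -> MATCH
  pos 1: 'c' -> MATCH
  pos 2: 'd' -> no (excluded)
  pos 3: 'e' -> no (excluded)
  pos 4: 'c' -> MATCH
  pos 5: 'a' -> no (excluded)
  pos 6: 'd' -> no (excluded)
  pos 7: 'b' -> MATCH
  pos 8: 'b' -> MATCH
Total matches: 5

5
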